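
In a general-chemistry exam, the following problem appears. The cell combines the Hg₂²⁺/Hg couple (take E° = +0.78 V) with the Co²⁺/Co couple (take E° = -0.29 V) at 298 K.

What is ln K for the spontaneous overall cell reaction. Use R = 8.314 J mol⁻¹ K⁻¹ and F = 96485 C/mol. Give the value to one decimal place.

Cathode: Hg₂²⁺/Hg; anode: Co²⁺/Co. E°cell = (+0.78) − (-0.29) = +1.07 V, with n = 2.
ΔG° = −nFE° = −RT ln K, so ln K = nFE°/(RT) = (2)(96485)(+1.07) / ((8.314)(298)) = 83.339.

83.3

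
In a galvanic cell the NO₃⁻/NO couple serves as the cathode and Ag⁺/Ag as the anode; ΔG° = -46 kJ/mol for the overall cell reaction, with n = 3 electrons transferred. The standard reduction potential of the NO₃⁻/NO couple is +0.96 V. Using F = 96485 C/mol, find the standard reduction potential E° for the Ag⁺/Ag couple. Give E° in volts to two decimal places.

E°cell = −ΔG°/(nF) = −(-46×10³)/((3)(96485)) = +0.159 V.
Since NO₃⁻/NO is the cathode and Ag⁺/Ag the anode, E°cell = E°(NO₃⁻/NO) − E°(Ag⁺/Ag).
So E°(Ag⁺/Ag) = E°(NO₃⁻/NO) − E°cell = (+0.96) − (+0.159) = +0.80 V.

+0.80 V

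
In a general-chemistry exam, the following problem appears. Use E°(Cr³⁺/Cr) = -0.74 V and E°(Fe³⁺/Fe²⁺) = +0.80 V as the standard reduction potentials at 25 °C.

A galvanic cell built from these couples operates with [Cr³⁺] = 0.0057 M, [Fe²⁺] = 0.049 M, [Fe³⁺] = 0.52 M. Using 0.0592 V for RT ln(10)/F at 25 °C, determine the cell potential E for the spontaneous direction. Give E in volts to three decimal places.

Fe³⁺/Fe²⁺ is the cathode (higher E°), Cr³⁺/Cr the anode: E°cell = +0.80 − (-0.74) = +1.54 V, n = 3.
Overall: 3 Fe³⁺(aq) + Cr(s) → 3 Fe²⁺(aq) + Cr³⁺(aq)
Q = [Fe²⁺]^3·[Cr³⁺] / ([Fe³⁺]^3); log Q = -5.322.
E = E° − (0.0592/n) log Q = +1.54 − (0.0592/3)(-5.322) = +1.645 V.

+1.645 V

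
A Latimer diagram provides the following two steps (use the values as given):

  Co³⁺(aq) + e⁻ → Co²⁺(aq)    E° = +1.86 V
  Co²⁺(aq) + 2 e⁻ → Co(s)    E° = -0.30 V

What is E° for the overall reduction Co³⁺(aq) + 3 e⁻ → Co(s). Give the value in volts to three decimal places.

+0.420 V

Since ΔG° = −nFE° is additive over sequential reductions, n₃E°₃ = n₁E°₁ + n₂E°₂.
E°₃ = (1×+1.86 + 2×-0.30) / 3 = (+1.260) / 3 = +0.420 V.
E° values themselves are not directly additive — weighting by electron count is essential.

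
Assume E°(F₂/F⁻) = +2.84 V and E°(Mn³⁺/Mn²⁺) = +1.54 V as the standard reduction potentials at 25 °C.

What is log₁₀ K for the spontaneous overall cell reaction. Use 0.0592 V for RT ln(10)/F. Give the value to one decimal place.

Cathode: F₂/F⁻; anode: Mn³⁺/Mn²⁺. E°cell = +1.30 V, n = 2.
log K = nE°cell / 0.0592 = (2)(+1.30) / 0.0592 = 43.9.

43.9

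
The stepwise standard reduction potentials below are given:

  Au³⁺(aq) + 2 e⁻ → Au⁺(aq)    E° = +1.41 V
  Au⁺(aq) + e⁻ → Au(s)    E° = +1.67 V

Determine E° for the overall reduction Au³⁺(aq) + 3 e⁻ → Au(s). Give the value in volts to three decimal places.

+1.497 V

Standard free energies of sequential steps add: ΔG°₃ = ΔG°₁ + ΔG°₂, so n₃E°₃ = n₁E°₁ + n₂E°₂.
E°₃ = (2×+1.41 + 1×+1.67) / 3 = (+4.490) / 3 = +1.497 V.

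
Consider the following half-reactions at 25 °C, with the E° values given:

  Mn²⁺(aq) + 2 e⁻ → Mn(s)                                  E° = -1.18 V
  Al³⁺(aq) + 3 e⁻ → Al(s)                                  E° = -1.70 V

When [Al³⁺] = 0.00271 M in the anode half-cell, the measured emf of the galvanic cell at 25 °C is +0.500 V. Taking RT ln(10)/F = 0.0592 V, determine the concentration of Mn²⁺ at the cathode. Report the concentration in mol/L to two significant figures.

0.0041 M

Mn²⁺/Mn is the cathode, Al³⁺/Al the anode: E°cell = +0.52 V, n = 6.
Overall reaction: 3 Mn²⁺(aq) + 2 Al(s) → 3 Mn(s) + 2 Al³⁺(aq); Q = [Al³⁺]^2/[Mn²⁺]^3.
From E = E° − (0.0592/n) log Q: log Q = (E° − E)·n/0.0592 = (+0.52 − (+0.500))·6/0.0592 = 2.0270.
So 3·log[Mn²⁺] = 2·log(0.00271) − log Q = -5.1341 − (2.0270) = -7.1611; log[Mn²⁺] = -7.1611 / 3 = -2.3870; [Mn²⁺] = 10^(-2.3870) ≈ 0.0041 M.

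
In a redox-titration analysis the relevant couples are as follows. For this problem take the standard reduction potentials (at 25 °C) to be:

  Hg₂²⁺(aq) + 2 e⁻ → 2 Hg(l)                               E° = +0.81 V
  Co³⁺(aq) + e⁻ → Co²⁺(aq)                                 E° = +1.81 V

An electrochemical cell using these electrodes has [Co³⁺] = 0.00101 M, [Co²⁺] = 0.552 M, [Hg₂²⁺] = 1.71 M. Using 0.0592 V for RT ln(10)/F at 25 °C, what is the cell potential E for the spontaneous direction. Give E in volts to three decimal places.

+0.831 V

Co³⁺/Co²⁺ is the cathode (higher E°), Hg₂²⁺/Hg the anode: E°cell = +1.81 − (+0.81) = +1.00 V, n = 2.
Overall: 2 Co³⁺(aq) + 2 Hg(l) → 2 Co²⁺(aq) + Hg₂²⁺(aq)
Q = [Co²⁺]^2·[Hg₂²⁺] / ([Co³⁺]^2); log Q = 5.708.
E = E° − (0.0592/n) log Q = +1.00 − (0.0592/2)(5.708) = +0.831 V.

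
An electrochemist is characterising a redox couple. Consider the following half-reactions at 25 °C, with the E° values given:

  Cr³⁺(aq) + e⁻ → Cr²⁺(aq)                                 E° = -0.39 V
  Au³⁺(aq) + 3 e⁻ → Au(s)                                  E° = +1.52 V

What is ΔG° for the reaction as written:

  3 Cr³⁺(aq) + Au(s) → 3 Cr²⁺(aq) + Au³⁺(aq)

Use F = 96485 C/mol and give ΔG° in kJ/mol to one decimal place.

+552.9 kJ/mol

As written, Cr³⁺/Cr²⁺ is reduced (cathode) and Au³⁺/Au is oxidised (anode), so E°cell = (-0.39) − (+1.52) = -1.91 V.
Balancing electrons gives n = 3.
ΔG° = −nFE° = −(3)(96485)(-1.91) = 552,859 J = +552.9 kJ/mol.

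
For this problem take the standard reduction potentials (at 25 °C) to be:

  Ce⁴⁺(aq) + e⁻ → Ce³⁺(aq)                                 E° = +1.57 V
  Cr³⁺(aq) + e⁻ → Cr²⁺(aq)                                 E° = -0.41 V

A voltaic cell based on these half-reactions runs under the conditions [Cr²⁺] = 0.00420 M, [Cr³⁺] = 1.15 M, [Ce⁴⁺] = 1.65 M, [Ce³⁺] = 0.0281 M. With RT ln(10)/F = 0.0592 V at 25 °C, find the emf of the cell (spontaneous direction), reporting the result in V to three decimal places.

+1.940 V

Ce⁴⁺/Ce³⁺ is the cathode (higher E°), Cr³⁺/Cr²⁺ the anode: E°cell = +1.57 − (-0.41) = +1.98 V, n = 1.
Overall: Ce⁴⁺(aq) + Cr²⁺(aq) → Ce³⁺(aq) + Cr³⁺(aq)
Q = [Ce³⁺]·[Cr³⁺] / ([Ce⁴⁺]·[Cr²⁺]); log Q = 0.669.
E = E° − (0.0592/n) log Q = +1.98 − (0.0592/1)(0.669) = +1.940 V.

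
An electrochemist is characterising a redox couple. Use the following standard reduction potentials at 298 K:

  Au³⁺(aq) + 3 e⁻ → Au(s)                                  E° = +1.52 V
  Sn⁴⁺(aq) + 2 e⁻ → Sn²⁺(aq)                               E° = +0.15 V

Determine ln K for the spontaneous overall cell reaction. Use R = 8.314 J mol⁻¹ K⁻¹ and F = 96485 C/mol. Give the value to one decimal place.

320.1

Cathode: Au³⁺/Au; anode: Sn⁴⁺/Sn²⁺. E°cell = (+1.52) − (+0.15) = +1.37 V, with n = 6.
ΔG° = −nFE° = −RT ln K, so ln K = nFE°/(RT) = (6)(96485)(+1.37) / ((8.314)(298)) = 320.114.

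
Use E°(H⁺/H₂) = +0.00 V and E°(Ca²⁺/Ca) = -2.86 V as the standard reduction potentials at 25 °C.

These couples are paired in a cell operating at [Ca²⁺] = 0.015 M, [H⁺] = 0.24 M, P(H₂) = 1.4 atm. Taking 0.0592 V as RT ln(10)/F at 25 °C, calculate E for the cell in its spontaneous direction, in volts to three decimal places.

H⁺/H₂ is the cathode (higher E°), Ca²⁺/Ca the anode: E°cell = +0.00 − (-2.86) = +2.86 V, n = 2.
Overall: 2 H⁺(aq) + Ca(s) → H₂(g) + Ca²⁺(aq)
Q = P(H₂)·[Ca²⁺] / ([H⁺]^2); log Q = -0.438.
E = E° − (0.0592/n) log Q = +2.86 − (0.0592/2)(-0.438) = +2.873 V.

+2.873 V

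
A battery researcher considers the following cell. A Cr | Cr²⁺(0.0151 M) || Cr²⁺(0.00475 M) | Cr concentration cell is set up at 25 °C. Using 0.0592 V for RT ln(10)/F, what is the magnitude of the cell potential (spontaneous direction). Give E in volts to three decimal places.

For a concentration cell E°cell = 0. The 0.0151 M side is the cathode (reduction is favoured where [Cr²⁺] is higher).
With n = 2, E = −(0.0592/2) log([Cr²⁺]ₐₙ/[Cr²⁺]꜀ₐₜ) = −(0.0592/2) log(0.00475/0.0151) = −(0.0592/2)(-0.502) = +0.015 V.

+0.015 V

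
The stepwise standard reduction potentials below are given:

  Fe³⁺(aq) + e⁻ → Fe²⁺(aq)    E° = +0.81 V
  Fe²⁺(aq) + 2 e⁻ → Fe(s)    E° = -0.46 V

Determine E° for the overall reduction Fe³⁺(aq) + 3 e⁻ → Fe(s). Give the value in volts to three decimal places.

Standard free energies of sequential steps add: ΔG°₃ = ΔG°₁ + ΔG°₂, so n₃E°₃ = n₁E°₁ + n₂E°₂.
E°₃ = (1×+0.81 + 2×-0.46) / 3 = (-0.110) / 3 = -0.037 V.

-0.037 V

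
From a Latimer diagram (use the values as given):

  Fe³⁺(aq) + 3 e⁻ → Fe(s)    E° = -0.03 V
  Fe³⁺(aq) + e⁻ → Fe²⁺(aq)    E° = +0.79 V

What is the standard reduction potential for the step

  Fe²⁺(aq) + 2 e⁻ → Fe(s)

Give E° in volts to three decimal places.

Sequential free energies add, so n₃E°₃ = n₁E°₁ + n₂E°₂.
With n₃ = 3, and the known step contributing 1×(+0.79) V, the unknown satisfies 2·E° = 3×(-0.03) − 1×(+0.79) = -0.880.
E° = -0.880 / 2 = -0.440 V.

-0.440 V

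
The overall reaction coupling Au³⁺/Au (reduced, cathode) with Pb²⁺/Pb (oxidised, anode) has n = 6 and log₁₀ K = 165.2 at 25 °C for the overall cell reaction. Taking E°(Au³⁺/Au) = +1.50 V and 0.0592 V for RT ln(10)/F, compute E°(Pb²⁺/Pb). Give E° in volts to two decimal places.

E°cell = (0.0592/n)·log K = (0.0592/6)(165.2) = +1.630 V.
Since Au³⁺/Au is the cathode and Pb²⁺/Pb the anode, E°cell = E°(Au³⁺/Au) − E°(Pb²⁺/Pb).
So E°(Pb²⁺/Pb) = E°(Au³⁺/Au) − E°cell = (+1.50) − (+1.630) = -0.13 V.

-0.13 V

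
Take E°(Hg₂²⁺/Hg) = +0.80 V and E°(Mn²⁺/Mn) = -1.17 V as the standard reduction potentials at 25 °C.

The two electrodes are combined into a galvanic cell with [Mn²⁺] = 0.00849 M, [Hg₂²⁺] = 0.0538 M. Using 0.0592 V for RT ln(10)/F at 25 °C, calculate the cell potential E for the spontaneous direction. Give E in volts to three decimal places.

Hg₂²⁺/Hg is the cathode (higher E°), Mn²⁺/Mn the anode: E°cell = +0.80 − (-1.17) = +1.97 V, n = 2.
Overall: Hg₂²⁺(aq) + Mn(s) → 2 Hg(l) + Mn²⁺(aq)
Q = [Mn²⁺] / ([Hg₂²⁺]); log Q = -0.802.
E = E° − (0.0592/n) log Q = +1.97 − (0.0592/2)(-0.802) = +1.994 V.

+1.994 V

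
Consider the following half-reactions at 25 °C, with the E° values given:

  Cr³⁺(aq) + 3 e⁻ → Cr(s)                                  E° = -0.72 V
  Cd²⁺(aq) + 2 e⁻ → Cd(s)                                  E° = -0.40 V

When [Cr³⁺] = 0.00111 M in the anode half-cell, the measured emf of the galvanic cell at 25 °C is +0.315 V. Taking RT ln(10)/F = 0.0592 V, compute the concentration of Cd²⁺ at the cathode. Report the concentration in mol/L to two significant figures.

0.0073 M

Cd²⁺/Cd is the cathode, Cr³⁺/Cr the anode: E°cell = +0.32 V, n = 6.
Overall reaction: 3 Cd²⁺(aq) + 2 Cr(s) → 3 Cd(s) + 2 Cr³⁺(aq); Q = [Cr³⁺]^2/[Cd²⁺]^3.
From E = E° − (0.0592/n) log Q: log Q = (E° − E)·n/0.0592 = (+0.32 − (+0.315))·6/0.0592 = 0.5068.
So 3·log[Cd²⁺] = 2·log(0.00111) − log Q = -5.9094 − (0.5068) = -6.4162; log[Cd²⁺] = -6.4162 / 3 = -2.1387; [Cd²⁺] = 10^(-2.1387) ≈ 0.0073 M.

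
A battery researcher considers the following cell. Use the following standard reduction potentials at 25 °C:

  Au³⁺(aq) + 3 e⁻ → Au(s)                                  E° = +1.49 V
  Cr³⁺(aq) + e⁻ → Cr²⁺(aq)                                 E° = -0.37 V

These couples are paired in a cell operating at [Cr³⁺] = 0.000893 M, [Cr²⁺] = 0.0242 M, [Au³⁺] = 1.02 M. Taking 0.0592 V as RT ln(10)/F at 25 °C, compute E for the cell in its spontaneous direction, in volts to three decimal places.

+1.945 V

Au³⁺/Au is the cathode (higher E°), Cr³⁺/Cr²⁺ the anode: E°cell = +1.49 − (-0.37) = +1.86 V, n = 3.
Overall: Au³⁺(aq) + 3 Cr²⁺(aq) → Au(s) + 3 Cr³⁺(aq)
Q = [Cr³⁺]^3 / ([Au³⁺]·[Cr²⁺]^3); log Q = -4.307.
E = E° − (0.0592/n) log Q = +1.86 − (0.0592/3)(-4.307) = +1.945 V.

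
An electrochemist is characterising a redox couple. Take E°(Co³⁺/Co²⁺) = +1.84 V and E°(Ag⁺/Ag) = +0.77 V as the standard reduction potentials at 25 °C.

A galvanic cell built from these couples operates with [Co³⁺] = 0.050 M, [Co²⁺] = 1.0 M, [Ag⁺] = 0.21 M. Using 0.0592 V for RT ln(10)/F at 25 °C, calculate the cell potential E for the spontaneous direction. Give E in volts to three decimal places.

Co³⁺/Co²⁺ is the cathode (higher E°), Ag⁺/Ag the anode: E°cell = +1.84 − (+0.77) = +1.07 V, n = 1.
Overall: Co³⁺(aq) + Ag(s) → Co²⁺(aq) + Ag⁺(aq)
Q = [Co²⁺]·[Ag⁺] / ([Co³⁺]); log Q = 0.623.
E = E° − (0.0592/n) log Q = +1.07 − (0.0592/1)(0.623) = +1.033 V.

+1.033 V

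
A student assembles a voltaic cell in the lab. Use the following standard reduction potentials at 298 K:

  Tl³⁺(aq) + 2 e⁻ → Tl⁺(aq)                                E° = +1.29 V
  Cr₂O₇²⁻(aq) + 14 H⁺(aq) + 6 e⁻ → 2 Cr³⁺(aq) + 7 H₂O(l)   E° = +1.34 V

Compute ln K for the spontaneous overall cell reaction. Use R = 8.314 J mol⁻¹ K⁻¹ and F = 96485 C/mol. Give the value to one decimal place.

11.7

Cathode: Cr₂O₇²⁻/Cr³⁺; anode: Tl³⁺/Tl⁺. E°cell = (+1.34) − (+1.29) = +0.05 V, with n = 6.
ΔG° = −nFE° = −RT ln K, so ln K = nFE°/(RT) = (6)(96485)(+0.05) / ((8.314)(298)) = 11.683.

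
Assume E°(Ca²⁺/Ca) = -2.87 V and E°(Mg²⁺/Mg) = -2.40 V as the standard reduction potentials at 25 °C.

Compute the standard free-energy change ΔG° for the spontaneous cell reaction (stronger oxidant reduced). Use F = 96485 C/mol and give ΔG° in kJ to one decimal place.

-90.7 kJ

Mg²⁺/Mg (E° = -2.40 V) is the cathode; Ca²⁺/Ca (E° = -2.87 V) is the anode, so E°cell = +0.47 V.
Balancing electrons gives n = 2 (lcm of 2 and 2).
ΔG° = −nFE° = −(2)(96485)(+0.47) = -90,696 J = -90.7 kJ.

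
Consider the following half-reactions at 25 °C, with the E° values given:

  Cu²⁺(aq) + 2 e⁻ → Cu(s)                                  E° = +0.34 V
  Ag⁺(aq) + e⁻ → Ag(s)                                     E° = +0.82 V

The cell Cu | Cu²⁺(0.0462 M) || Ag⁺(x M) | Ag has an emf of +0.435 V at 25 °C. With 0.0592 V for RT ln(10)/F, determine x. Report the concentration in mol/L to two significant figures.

0.037 M

Ag⁺/Ag is the cathode, Cu²⁺/Cu the anode: E°cell = +0.48 V, n = 2.
Overall reaction: 2 Ag⁺(aq) + Cu(s) → 2 Ag(s) + Cu²⁺(aq); Q = [Cu²⁺]^1/[Ag⁺]^2.
From E = E° − (0.0592/n) log Q: log Q = (E° − E)·n/0.0592 = (+0.48 − (+0.435))·2/0.0592 = 1.5203.
So 2·log[Ag⁺] = 1·log(0.0462) − log Q = -1.3354 − (1.5203) = -2.8557; log[Ag⁺] = -2.8557 / 2 = -1.4279; [Ag⁺] = 10^(-1.4279) ≈ 0.037 M.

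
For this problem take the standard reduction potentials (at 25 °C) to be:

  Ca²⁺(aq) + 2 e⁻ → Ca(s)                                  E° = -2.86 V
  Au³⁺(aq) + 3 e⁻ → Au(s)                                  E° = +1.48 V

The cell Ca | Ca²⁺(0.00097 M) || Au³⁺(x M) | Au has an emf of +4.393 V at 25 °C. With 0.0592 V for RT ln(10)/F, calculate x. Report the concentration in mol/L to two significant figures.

Au³⁺/Au is the cathode, Ca²⁺/Ca the anode: E°cell = +4.34 V, n = 6.
Overall reaction: 2 Au³⁺(aq) + 3 Ca(s) → 2 Au(s) + 3 Ca²⁺(aq); Q = [Ca²⁺]^3/[Au³⁺]^2.
From E = E° − (0.0592/n) log Q: log Q = (E° − E)·n/0.0592 = (+4.34 − (+4.393))·6/0.0592 = -5.3716.
So 2·log[Au³⁺] = 3·log(0.00097) − log Q = -9.0397 − (-5.3716) = -3.6681; log[Au³⁺] = -3.6681 / 2 = -1.8340; [Au³⁺] = 10^(-1.8340) ≈ 0.015 M.

0.015 M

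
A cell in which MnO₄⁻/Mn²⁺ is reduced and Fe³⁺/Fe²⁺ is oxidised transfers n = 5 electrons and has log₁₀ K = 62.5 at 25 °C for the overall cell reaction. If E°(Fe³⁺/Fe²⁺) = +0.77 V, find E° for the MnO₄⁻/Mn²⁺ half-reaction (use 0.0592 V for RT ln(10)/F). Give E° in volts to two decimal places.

E°cell = (0.0592/n)·log K = (0.0592/5)(62.5) = +0.740 V.
Since MnO₄⁻/Mn²⁺ is the cathode and Fe³⁺/Fe²⁺ the anode, E°cell = E°(MnO₄⁻/Mn²⁺) − E°(Fe³⁺/Fe²⁺).
So E°(MnO₄⁻/Mn²⁺) = E°cell + E°(Fe³⁺/Fe²⁺) = +0.740 + (+0.77) = +1.51 V.

+1.51 V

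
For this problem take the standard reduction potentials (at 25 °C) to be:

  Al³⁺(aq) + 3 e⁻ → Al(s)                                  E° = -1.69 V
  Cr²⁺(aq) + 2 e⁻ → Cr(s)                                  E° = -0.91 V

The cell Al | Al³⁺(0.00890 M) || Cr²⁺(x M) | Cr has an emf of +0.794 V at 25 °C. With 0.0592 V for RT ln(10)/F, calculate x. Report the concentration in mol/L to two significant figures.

Cr²⁺/Cr is the cathode, Al³⁺/Al the anode: E°cell = +0.78 V, n = 6.
Overall reaction: 3 Cr²⁺(aq) + 2 Al(s) → 3 Cr(s) + 2 Al³⁺(aq); Q = [Al³⁺]^2/[Cr²⁺]^3.
From E = E° − (0.0592/n) log Q: log Q = (E° − E)·n/0.0592 = (+0.78 − (+0.794))·6/0.0592 = -1.4189.
So 3·log[Cr²⁺] = 2·log(0.0089) − log Q = -4.1012 − (-1.4189) = -2.6823; log[Cr²⁺] = -2.6823 / 3 = -0.8941; [Cr²⁺] = 10^(-0.8941) ≈ 0.13 M.

0.13 M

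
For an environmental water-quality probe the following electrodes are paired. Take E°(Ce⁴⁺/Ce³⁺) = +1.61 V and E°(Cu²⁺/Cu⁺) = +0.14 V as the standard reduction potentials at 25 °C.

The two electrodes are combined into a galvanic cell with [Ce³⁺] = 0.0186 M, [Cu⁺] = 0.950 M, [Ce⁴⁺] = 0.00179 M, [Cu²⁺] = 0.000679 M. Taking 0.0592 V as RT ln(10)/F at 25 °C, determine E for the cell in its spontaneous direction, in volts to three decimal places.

+1.596 V

Ce⁴⁺/Ce³⁺ is the cathode (higher E°), Cu²⁺/Cu⁺ the anode: E°cell = +1.61 − (+0.14) = +1.47 V, n = 1.
Overall: Ce⁴⁺(aq) + Cu⁺(aq) → Ce³⁺(aq) + Cu²⁺(aq)
Q = [Ce³⁺]·[Cu²⁺] / ([Ce⁴⁺]·[Cu⁺]); log Q = -2.129.
E = E° − (0.0592/n) log Q = +1.47 − (0.0592/1)(-2.129) = +1.596 V.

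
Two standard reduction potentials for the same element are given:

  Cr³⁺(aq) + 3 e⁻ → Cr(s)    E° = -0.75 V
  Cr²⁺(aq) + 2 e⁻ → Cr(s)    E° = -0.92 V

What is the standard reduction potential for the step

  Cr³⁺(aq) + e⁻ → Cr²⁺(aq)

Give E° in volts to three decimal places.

Sequential free energies add, so n₃E°₃ = n₁E°₁ + n₂E°₂.
With n₃ = 3, and the known step contributing 2×(-0.92) V, the unknown satisfies 1·E° = 3×(-0.75) − 2×(-0.92) = -0.410.
E° = -0.410 / 1 = -0.410 V.

-0.410 V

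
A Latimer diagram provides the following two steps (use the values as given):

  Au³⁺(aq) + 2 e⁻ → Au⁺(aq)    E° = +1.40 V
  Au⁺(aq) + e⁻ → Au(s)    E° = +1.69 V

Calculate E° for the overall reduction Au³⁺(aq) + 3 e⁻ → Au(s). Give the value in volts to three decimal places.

+1.497 V

Adding the free-energy changes (−nFE°) of the two steps gives −n₃FE°₃ = −n₁FE°₁ − n₂FE°₂.
E°₃ = (2×+1.40 + 1×+1.69) / 3 = (+4.490) / 3 = +1.497 V.
Simply averaging or adding the two E° values would be wrong; the electron-weighted sum is required.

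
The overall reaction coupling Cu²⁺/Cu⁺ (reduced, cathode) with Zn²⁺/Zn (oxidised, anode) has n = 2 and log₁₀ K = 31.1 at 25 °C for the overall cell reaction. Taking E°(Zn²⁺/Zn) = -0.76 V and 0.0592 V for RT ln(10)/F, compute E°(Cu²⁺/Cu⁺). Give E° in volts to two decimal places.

E°cell = (0.0592/n)·log K = (0.0592/2)(31.1) = +0.921 V.
Since Cu²⁺/Cu⁺ is the cathode and Zn²⁺/Zn the anode, E°cell = E°(Cu²⁺/Cu⁺) − E°(Zn²⁺/Zn).
So E°(Cu²⁺/Cu⁺) = E°cell + E°(Zn²⁺/Zn) = +0.921 + (-0.76) = +0.16 V.

+0.16 V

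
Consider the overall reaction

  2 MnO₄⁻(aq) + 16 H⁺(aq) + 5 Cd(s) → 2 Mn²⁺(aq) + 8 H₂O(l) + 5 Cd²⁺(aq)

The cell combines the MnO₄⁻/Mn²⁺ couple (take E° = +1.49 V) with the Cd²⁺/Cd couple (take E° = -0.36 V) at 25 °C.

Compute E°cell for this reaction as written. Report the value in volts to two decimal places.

The MnO₄⁻/Mn²⁺ couple has the higher reduction potential, so it is the cathode; Cd²⁺/Cd is oxidised at the anode.
E°cell = E°(cathode) − E°(anode) = (+1.49) − (-0.36) = +1.85 V.

+1.85 V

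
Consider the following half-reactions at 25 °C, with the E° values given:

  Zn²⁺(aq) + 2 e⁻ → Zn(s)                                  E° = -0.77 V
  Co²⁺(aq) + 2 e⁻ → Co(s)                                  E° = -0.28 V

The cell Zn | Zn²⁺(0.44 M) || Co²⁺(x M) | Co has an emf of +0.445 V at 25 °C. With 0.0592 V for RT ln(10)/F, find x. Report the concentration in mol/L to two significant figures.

0.013 M

Co²⁺/Co is the cathode, Zn²⁺/Zn the anode: E°cell = +0.49 V, n = 2.
Overall reaction: Co²⁺(aq) + Zn(s) → Co(s) + Zn²⁺(aq); Q = [Zn²⁺]^1/[Co²⁺]^1.
From E = E° − (0.0592/n) log Q: log Q = (E° − E)·n/0.0592 = (+0.49 − (+0.445))·2/0.0592 = 1.5203.
So 1·log[Co²⁺] = 1·log(0.44) − log Q = -0.3565 − (1.5203) = -1.8768; [Co²⁺] = 10^(-1.8768) ≈ 0.013 M.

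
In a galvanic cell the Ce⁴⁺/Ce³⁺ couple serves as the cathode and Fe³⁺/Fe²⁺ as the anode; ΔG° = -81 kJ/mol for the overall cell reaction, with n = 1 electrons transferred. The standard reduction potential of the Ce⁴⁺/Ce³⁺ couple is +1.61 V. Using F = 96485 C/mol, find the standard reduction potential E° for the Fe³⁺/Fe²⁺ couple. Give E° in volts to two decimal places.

+0.77 V

E°cell = −ΔG°/(nF) = −(-81×10³)/((1)(96485)) = +0.840 V.
Since Ce⁴⁺/Ce³⁺ is the cathode and Fe³⁺/Fe²⁺ the anode, E°cell = E°(Ce⁴⁺/Ce³⁺) − E°(Fe³⁺/Fe²⁺).
So E°(Fe³⁺/Fe²⁺) = E°(Ce⁴⁺/Ce³⁺) − E°cell = (+1.61) − (+0.840) = +0.77 V.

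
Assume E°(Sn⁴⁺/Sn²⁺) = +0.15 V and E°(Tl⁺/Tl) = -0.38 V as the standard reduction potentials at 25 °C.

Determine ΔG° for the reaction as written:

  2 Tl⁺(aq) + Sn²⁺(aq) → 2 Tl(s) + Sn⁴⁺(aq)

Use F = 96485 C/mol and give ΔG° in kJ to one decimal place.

+102.3 kJ

As written, Tl⁺/Tl is reduced (cathode) and Sn⁴⁺/Sn²⁺ is oxidised (anode), so E°cell = (-0.38) − (+0.15) = -0.53 V.
Balancing electrons gives n = 2.
ΔG° = −nFE° = −(2)(96485)(-0.53) = 102,274 J = +102.3 kJ.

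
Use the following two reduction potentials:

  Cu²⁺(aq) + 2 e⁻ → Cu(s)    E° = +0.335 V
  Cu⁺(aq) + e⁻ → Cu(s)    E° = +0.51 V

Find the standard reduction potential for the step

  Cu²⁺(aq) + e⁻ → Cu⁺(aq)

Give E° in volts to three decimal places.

+0.160 V

Sequential free energies add, so n₃E°₃ = n₁E°₁ + n₂E°₂.
With n₃ = 2, and the known step contributing 1×(+0.51) V, the unknown satisfies 1·E° = 2×(+0.335) − 1×(+0.51) = +0.160.
E° = +0.160 / 1 = +0.160 V.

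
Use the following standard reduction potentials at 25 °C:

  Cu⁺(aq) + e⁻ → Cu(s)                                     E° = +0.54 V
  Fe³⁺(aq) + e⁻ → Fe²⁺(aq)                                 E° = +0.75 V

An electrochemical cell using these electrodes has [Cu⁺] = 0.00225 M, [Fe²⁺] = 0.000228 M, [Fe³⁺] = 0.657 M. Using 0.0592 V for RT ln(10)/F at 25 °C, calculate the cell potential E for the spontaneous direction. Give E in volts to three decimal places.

+0.572 V

Fe³⁺/Fe²⁺ is the cathode (higher E°), Cu⁺/Cu the anode: E°cell = +0.75 − (+0.54) = +0.21 V, n = 1.
Overall: Fe³⁺(aq) + Cu(s) → Fe²⁺(aq) + Cu⁺(aq)
Q = [Fe²⁺]·[Cu⁺] / ([Fe³⁺]); log Q = -6.107.
E = E° − (0.0592/n) log Q = +0.21 − (0.0592/1)(-6.107) = +0.572 V.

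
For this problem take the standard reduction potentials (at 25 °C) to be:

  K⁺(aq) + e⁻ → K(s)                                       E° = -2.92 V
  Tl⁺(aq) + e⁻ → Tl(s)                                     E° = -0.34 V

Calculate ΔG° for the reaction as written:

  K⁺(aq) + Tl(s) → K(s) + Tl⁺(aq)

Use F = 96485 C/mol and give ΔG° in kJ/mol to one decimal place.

+248.9 kJ/mol

As written, K⁺/K is reduced (cathode) and Tl⁺/Tl is oxidised (anode), so E°cell = (-2.92) − (-0.34) = -2.58 V.
Balancing electrons gives n = 1.
ΔG° = −nFE° = −(1)(96485)(-2.58) = 248,931 J = +248.9 kJ/mol.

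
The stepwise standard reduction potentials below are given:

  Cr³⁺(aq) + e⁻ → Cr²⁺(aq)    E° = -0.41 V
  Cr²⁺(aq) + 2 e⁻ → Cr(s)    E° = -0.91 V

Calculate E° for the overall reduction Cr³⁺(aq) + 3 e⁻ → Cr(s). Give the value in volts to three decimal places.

Adding the free-energy changes (−nFE°) of the two steps gives −n₃FE°₃ = −n₁FE°₁ − n₂FE°₂.
E°₃ = (1×-0.41 + 2×-0.91) / 3 = (-2.230) / 3 = -0.743 V.

-0.743 V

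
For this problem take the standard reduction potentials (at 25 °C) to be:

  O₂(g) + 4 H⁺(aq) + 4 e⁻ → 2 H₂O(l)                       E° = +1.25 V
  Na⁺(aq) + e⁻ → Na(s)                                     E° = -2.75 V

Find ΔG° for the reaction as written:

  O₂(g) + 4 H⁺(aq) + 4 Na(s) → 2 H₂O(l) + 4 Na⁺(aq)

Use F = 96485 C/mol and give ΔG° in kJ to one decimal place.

As written, O₂/H₂O is reduced (cathode) and Na⁺/Na is oxidised (anode), so E°cell = (+1.25) − (-2.75) = +4.00 V.
Balancing electrons gives n = 4.
ΔG° = −nFE° = −(4)(96485)(+4.00) = -1,543,760 J = -1543.8 kJ.

-1543.8 kJ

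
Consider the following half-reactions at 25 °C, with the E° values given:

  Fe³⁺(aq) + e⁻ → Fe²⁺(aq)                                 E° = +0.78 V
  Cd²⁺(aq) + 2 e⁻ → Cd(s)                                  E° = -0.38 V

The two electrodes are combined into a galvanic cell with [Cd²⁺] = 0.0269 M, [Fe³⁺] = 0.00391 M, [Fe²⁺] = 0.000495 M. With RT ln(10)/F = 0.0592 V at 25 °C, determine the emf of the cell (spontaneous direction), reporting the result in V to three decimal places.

+1.260 V

Fe³⁺/Fe²⁺ is the cathode (higher E°), Cd²⁺/Cd the anode: E°cell = +0.78 − (-0.38) = +1.16 V, n = 2.
Overall: 2 Fe³⁺(aq) + Cd(s) → 2 Fe²⁺(aq) + Cd²⁺(aq)
Q = [Fe²⁺]^2·[Cd²⁺] / ([Fe³⁺]^2); log Q = -3.365.
E = E° − (0.0592/n) log Q = +1.16 − (0.0592/2)(-3.365) = +1.260 V.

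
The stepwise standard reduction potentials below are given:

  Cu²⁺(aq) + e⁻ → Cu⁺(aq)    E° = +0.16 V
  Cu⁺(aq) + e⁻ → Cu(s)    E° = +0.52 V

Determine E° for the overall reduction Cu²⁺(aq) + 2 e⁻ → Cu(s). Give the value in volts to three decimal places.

+0.340 V

Standard free energies of sequential steps add: ΔG°₃ = ΔG°₁ + ΔG°₂, so n₃E°₃ = n₁E°₁ + n₂E°₂.
E°₃ = (1×+0.16 + 1×+0.52) / 2 = (+0.680) / 2 = +0.340 V.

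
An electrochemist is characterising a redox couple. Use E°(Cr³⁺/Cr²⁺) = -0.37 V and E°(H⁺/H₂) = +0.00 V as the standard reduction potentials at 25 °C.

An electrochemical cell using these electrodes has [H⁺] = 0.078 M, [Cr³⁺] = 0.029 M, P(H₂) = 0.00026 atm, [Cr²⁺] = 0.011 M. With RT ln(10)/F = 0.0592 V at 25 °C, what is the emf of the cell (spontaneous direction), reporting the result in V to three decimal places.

H⁺/H₂ is the cathode (higher E°), Cr³⁺/Cr²⁺ the anode: E°cell = +0.00 − (-0.37) = +0.37 V, n = 2.
Overall: 2 H⁺(aq) + 2 Cr²⁺(aq) → H₂(g) + 2 Cr³⁺(aq)
Q = P(H₂)·[Cr³⁺]^2 / ([H⁺]^2·[Cr²⁺]^2); log Q = -0.527.
E = E° − (0.0592/n) log Q = +0.37 − (0.0592/2)(-0.527) = +0.386 V.

+0.386 V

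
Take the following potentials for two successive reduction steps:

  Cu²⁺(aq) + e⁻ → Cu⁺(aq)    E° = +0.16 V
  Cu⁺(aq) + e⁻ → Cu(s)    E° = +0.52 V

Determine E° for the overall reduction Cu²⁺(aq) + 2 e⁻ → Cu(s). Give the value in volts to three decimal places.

Standard free energies of sequential steps add: ΔG°₃ = ΔG°₁ + ΔG°₂, so n₃E°₃ = n₁E°₁ + n₂E°₂.
E°₃ = (1×+0.16 + 1×+0.52) / 2 = (+0.680) / 2 = +0.340 V.

+0.340 V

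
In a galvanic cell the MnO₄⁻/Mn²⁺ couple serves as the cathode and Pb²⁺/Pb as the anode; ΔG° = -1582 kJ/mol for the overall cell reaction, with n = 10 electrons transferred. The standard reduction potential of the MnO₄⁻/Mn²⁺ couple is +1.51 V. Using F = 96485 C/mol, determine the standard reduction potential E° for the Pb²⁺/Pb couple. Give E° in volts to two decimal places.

-0.13 V

E°cell = −ΔG°/(nF) = −(-1582×10³)/((10)(96485)) = +1.640 V.
Since MnO₄⁻/Mn²⁺ is the cathode and Pb²⁺/Pb the anode, E°cell = E°(MnO₄⁻/Mn²⁺) − E°(Pb²⁺/Pb).
So E°(Pb²⁺/Pb) = E°(MnO₄⁻/Mn²⁺) − E°cell = (+1.51) − (+1.640) = -0.13 V.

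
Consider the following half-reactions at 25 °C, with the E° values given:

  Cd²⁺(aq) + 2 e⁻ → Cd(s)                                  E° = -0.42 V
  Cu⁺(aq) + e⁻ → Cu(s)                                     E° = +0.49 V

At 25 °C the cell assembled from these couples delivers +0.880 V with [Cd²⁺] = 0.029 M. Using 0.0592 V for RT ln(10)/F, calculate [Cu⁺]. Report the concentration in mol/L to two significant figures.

0.053 M

Cu⁺/Cu is the cathode, Cd²⁺/Cd the anode: E°cell = +0.91 V, n = 2.
Overall reaction: 2 Cu⁺(aq) + Cd(s) → 2 Cu(s) + Cd²⁺(aq); Q = [Cd²⁺]^1/[Cu⁺]^2.
From E = E° − (0.0592/n) log Q: log Q = (E° − E)·n/0.0592 = (+0.91 − (+0.880))·2/0.0592 = 1.0135.
So 2·log[Cu⁺] = 1·log(0.029) − log Q = -1.5376 − (1.0135) = -2.5511; log[Cu⁺] = -2.5511 / 2 = -1.2755; [Cu⁺] = 10^(-1.2755) ≈ 0.053 M.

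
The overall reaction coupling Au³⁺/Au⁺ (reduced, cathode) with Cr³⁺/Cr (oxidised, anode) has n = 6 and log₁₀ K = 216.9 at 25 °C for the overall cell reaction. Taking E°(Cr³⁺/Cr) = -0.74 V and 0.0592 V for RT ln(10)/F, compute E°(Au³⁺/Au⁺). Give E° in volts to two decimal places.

E°cell = (0.0592/n)·log K = (0.0592/6)(216.9) = +2.140 V.
Since Au³⁺/Au⁺ is the cathode and Cr³⁺/Cr the anode, E°cell = E°(Au³⁺/Au⁺) − E°(Cr³⁺/Cr).
So E°(Au³⁺/Au⁺) = E°cell + E°(Cr³⁺/Cr) = +2.140 + (-0.74) = +1.40 V.

+1.40 V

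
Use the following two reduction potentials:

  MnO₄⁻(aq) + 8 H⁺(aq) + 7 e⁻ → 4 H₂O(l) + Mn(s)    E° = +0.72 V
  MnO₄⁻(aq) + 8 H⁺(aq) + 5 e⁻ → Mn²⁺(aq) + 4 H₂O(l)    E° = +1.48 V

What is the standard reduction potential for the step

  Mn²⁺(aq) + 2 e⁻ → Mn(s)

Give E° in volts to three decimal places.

Sequential free energies add, so n₃E°₃ = n₁E°₁ + n₂E°₂.
With n₃ = 7, and the known step contributing 5×(+1.48) V, the unknown satisfies 2·E° = 7×(+0.72) − 5×(+1.48) = -2.360.
E° = -2.360 / 2 = -1.180 V.

-1.180 V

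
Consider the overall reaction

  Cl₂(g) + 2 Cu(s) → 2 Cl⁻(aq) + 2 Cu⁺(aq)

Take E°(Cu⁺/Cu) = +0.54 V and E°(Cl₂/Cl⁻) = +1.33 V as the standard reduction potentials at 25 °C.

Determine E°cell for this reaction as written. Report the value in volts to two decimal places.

The Cl₂/Cl⁻ couple has the higher reduction potential, so it is the cathode; Cu⁺/Cu is oxidised at the anode.
E°cell = E°(cathode) − E°(anode) = (+1.33) − (+0.54) = +0.79 V.
Since E°cell > 0, the reaction is spontaneous under standard conditions.

+0.79 V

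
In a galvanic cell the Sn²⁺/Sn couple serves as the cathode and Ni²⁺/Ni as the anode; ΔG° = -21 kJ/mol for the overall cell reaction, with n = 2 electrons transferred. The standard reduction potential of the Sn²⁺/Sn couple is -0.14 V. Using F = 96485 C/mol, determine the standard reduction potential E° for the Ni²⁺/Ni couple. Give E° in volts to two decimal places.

-0.25 V

E°cell = −ΔG°/(nF) = −(-21×10³)/((2)(96485)) = +0.109 V.
Since Sn²⁺/Sn is the cathode and Ni²⁺/Ni the anode, E°cell = E°(Sn²⁺/Sn) − E°(Ni²⁺/Ni).
So E°(Ni²⁺/Ni) = E°(Sn²⁺/Sn) − E°cell = (-0.14) − (+0.109) = -0.25 V.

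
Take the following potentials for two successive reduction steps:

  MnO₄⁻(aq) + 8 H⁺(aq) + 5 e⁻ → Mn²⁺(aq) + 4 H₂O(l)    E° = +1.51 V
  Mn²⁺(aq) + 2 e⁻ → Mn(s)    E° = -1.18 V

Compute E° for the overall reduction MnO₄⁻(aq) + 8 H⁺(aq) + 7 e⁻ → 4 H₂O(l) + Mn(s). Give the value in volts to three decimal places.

Adding the free-energy changes (−nFE°) of the two steps gives −n₃FE°₃ = −n₁FE°₁ − n₂FE°₂.
E°₃ = (5×+1.51 + 2×-1.18) / 7 = (+5.190) / 7 = +0.741 V.
E° values themselves are not directly additive — weighting by electron count is essential.

+0.741 V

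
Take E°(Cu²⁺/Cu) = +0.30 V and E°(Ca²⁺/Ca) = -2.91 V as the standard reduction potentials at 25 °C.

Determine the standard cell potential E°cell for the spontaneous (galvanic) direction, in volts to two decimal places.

The Cu²⁺/Cu couple has the higher reduction potential, so it is the cathode; Ca²⁺/Ca is oxidised at the anode.
E°cell = E°(cathode) − E°(anode) = (+0.30) − (-2.91) = +3.21 V.

+3.21 V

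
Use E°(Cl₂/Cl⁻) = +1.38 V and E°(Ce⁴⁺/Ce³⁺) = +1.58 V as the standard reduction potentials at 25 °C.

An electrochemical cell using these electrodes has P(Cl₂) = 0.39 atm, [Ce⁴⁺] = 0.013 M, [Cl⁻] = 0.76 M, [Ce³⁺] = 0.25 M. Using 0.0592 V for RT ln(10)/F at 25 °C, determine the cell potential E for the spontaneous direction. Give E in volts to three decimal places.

Ce⁴⁺/Ce³⁺ is the cathode (higher E°), Cl₂/Cl⁻ the anode: E°cell = +1.58 − (+1.38) = +0.20 V, n = 2.
Overall: 2 Ce⁴⁺(aq) + 2 Cl⁻(aq) → 2 Ce³⁺(aq) + Cl₂(g)
Q = [Ce³⁺]^2·P(Cl₂) / ([Ce⁴⁺]^2·[Cl⁻]^2); log Q = 2.397.
E = E° − (0.0592/n) log Q = +0.20 − (0.0592/2)(2.397) = +0.129 V.

+0.129 V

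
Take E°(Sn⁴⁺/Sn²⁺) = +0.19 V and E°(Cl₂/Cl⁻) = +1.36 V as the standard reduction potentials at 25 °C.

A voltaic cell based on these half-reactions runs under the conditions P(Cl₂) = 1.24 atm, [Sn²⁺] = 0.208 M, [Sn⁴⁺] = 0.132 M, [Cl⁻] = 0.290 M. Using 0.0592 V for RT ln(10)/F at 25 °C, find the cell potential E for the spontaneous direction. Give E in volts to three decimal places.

+1.210 V

Cl₂/Cl⁻ is the cathode (higher E°), Sn⁴⁺/Sn²⁺ the anode: E°cell = +1.36 − (+0.19) = +1.17 V, n = 2.
Overall: Cl₂(g) + Sn²⁺(aq) → 2 Cl⁻(aq) + Sn⁴⁺(aq)
Q = [Cl⁻]^2·[Sn⁴⁺] / (P(Cl₂)·[Sn²⁺]); log Q = -1.366.
E = E° − (0.0592/n) log Q = +1.17 − (0.0592/2)(-1.366) = +1.210 V.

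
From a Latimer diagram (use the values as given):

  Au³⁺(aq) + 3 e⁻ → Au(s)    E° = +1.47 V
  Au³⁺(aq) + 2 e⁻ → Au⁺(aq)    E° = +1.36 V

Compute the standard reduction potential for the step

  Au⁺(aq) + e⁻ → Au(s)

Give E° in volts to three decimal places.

+1.690 V

Sequential free energies add, so n₃E°₃ = n₁E°₁ + n₂E°₂.
With n₃ = 3, and the known step contributing 2×(+1.36) V, the unknown satisfies 1·E° = 3×(+1.47) − 2×(+1.36) = +1.690.
E° = +1.690 / 1 = +1.690 V.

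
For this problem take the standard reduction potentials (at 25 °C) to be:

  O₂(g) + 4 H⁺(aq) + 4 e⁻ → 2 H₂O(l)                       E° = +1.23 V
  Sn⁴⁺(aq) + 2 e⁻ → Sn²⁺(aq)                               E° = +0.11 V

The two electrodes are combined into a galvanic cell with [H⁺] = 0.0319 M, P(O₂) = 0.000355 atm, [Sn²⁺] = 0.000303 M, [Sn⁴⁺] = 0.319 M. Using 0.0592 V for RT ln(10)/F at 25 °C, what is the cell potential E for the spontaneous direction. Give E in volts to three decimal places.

O₂/H₂O is the cathode (higher E°), Sn⁴⁺/Sn²⁺ the anode: E°cell = +1.23 − (+0.11) = +1.12 V, n = 4.
Overall: O₂(g) + 4 H⁺(aq) + 2 Sn²⁺(aq) → 2 H₂O(l) + 2 Sn⁴⁺(aq)
Q = [Sn⁴⁺]^2 / (P(O₂)·[H⁺]^4·[Sn²⁺]^2); log Q = 15.479.
E = E° − (0.0592/n) log Q = +1.12 − (0.0592/4)(15.479) = +0.891 V.

+0.891 V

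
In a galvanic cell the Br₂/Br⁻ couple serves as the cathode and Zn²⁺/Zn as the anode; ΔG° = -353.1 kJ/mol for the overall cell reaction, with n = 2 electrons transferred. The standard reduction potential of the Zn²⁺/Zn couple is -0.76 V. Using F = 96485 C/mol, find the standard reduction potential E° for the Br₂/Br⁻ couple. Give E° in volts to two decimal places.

+1.07 V

E°cell = −ΔG°/(nF) = −(-353.1×10³)/((2)(96485)) = +1.830 V.
Since Br₂/Br⁻ is the cathode and Zn²⁺/Zn the anode, E°cell = E°(Br₂/Br⁻) − E°(Zn²⁺/Zn).
So E°(Br₂/Br⁻) = E°cell + E°(Zn²⁺/Zn) = +1.830 + (-0.76) = +1.07 V.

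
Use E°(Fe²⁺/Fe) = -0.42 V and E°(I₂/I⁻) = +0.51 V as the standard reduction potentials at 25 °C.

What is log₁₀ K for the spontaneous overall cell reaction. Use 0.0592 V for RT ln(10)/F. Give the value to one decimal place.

31.4

Cathode: I₂/I⁻; anode: Fe²⁺/Fe. E°cell = +0.93 V, n = 2.
log K = nE°cell / 0.0592 = (2)(+0.93) / 0.0592 = 31.4.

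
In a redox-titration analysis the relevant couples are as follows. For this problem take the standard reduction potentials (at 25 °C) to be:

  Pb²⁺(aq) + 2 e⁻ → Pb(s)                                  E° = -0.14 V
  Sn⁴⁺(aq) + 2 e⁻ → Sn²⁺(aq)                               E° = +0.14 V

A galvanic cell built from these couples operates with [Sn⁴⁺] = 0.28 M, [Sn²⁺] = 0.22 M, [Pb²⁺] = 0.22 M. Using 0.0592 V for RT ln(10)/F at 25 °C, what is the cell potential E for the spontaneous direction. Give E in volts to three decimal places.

Sn⁴⁺/Sn²⁺ is the cathode (higher E°), Pb²⁺/Pb the anode: E°cell = +0.14 − (-0.14) = +0.28 V, n = 2.
Overall: Sn⁴⁺(aq) + Pb(s) → Sn²⁺(aq) + Pb²⁺(aq)
Q = [Sn²⁺]·[Pb²⁺] / ([Sn⁴⁺]); log Q = -0.762.
E = E° − (0.0592/n) log Q = +0.28 − (0.0592/2)(-0.762) = +0.303 V.

+0.303 V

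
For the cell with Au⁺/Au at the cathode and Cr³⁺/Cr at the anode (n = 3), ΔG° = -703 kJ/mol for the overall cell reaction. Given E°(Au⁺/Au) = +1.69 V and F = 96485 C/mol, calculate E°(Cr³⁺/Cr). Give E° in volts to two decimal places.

-0.74 V

E°cell = −ΔG°/(nF) = −(-703×10³)/((3)(96485)) = +2.429 V.
Since Au⁺/Au is the cathode and Cr³⁺/Cr the anode, E°cell = E°(Au⁺/Au) − E°(Cr³⁺/Cr).
So E°(Cr³⁺/Cr) = E°(Au⁺/Au) − E°cell = (+1.69) − (+2.429) = -0.74 V.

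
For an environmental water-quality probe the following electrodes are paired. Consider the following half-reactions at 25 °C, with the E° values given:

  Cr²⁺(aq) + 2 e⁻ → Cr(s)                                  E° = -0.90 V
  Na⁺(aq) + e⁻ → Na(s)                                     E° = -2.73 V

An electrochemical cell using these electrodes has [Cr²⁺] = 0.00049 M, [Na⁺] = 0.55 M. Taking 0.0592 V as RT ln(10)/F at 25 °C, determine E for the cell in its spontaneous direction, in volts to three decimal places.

Cr²⁺/Cr is the cathode (higher E°), Na⁺/Na the anode: E°cell = -0.90 − (-2.73) = +1.83 V, n = 2.
Overall: Cr²⁺(aq) + 2 Na(s) → Cr(s) + 2 Na⁺(aq)
Q = [Na⁺]^2 / ([Cr²⁺]); log Q = 2.791.
E = E° − (0.0592/n) log Q = +1.83 − (0.0592/2)(2.791) = +1.747 V.

+1.747 V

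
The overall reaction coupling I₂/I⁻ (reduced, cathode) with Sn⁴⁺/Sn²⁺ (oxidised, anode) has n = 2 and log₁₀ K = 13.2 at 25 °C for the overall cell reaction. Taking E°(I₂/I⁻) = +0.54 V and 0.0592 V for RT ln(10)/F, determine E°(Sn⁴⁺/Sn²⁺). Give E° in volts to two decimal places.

E°cell = (0.0592/n)·log K = (0.0592/2)(13.2) = +0.391 V.
Since I₂/I⁻ is the cathode and Sn⁴⁺/Sn²⁺ the anode, E°cell = E°(I₂/I⁻) − E°(Sn⁴⁺/Sn²⁺).
So E°(Sn⁴⁺/Sn²⁺) = E°(I₂/I⁻) − E°cell = (+0.54) − (+0.391) = +0.15 V.

+0.15 V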